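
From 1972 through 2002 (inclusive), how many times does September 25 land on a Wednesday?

Day of week of September 25 in each year:
1972: Mon, 1973: Tue, 1974: Wed ✓, 1975: Thu, 1976: Sat, 1977: Sun, 1978: Mon, 1979: Tue, 1980: Thu, 1981: Fri, 1982: Sat, 1983: Sun, 1984: Tue, 1985: Wed ✓, 1986: Thu, 1987: Fri, 1988: Sun, 1989: Mon, 1990: Tue, 1991: Wed ✓, 1992: Fri, 1993: Sat, 1994: Sun, 1995: Mon, 1996: Wed ✓, 1997: Thu, 1998: Fri, 1999: Sat, 2000: Mon, 2001: Tue, 2002: Wed ✓
Wednesdays: 1974, 1985, 1991, 1996, 2002.

5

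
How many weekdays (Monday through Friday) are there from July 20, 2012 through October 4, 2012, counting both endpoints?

July 20, 2012 is a Friday.
That's 77 days from start to end, counting both.
77 = 7 × 11, so the span is exactly 11 full weeks.
Each full week contributes 5 weekdays (Mon–Fri): 11 × 5 = 55.
Total: 55.

55 weekdays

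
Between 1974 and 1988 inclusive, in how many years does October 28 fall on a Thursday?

Day of week of October 28 in each year:
1974: Mon, 1975: Tue, 1976: Thu ✓, 1977: Fri, 1978: Sat, 1979: Sun, 1980: Tue, 1981: Wed, 1982: Thu ✓, 1983: Fri, 1984: Sun, 1985: Mon, 1986: Tue, 1987: Wed, 1988: Fri
Thursdays: 1976, 1982.

2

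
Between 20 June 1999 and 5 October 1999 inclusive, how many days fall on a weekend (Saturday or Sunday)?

20 June 1999 is a Sunday.
From 20 June 1999 to 5 October 1999 is 108 days inclusive.
108 = 7 × 15 + 3, so there are 15 full weeks plus 3 extra days.
Each full week contributes 2 weekend days (Sat, Sun): 15 × 2 = 30.
The 3 extra days are Sunday, Monday, Tuesday — 1 of them qualifies.
Total: 30 + 1 = 31.

31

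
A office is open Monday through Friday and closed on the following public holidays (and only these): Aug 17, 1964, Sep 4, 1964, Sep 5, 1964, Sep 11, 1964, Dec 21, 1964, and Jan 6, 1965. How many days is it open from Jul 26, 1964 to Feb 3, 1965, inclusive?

133

Jul 26, 1964 is a Sunday.
The range spans 193 days (inclusive of both endpoints).
193 = 7 × 27 + 4, so there are 27 full weeks plus 4 extra days.
Each full week contributes 5 weekdays (Mon–Fri): 27 × 5 = 135.
The 4 extra days are Sun, Mon, Tue, Wed — 3 of them qualify.
Total: 135 + 3 = 138.
Holidays: Aug 17, 1964 (Mon); Sep 4, 1964 (Fri); Sep 5, 1964 (Sat); Sep 11, 1964 (Fri); Dec 21, 1964 (Mon); Jan 6, 1965 (Wed).
5 of the 6 holidays fall on weekdays; the rest are weekends and were already excluded.
Business days: 138 − 5 = 133.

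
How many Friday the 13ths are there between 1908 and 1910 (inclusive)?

4

Friday-the-13ths by year:
1908: Mar, Nov
1909: Aug
1910: May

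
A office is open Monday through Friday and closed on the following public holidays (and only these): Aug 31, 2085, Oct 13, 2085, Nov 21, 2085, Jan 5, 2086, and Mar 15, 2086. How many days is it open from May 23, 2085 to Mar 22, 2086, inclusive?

215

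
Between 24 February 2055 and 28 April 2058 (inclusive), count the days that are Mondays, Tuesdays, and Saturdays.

24 February 2055 is a Wednesday.
That's 1160 days from start to end, counting both.
1160 = 7 × 165 + 5, so there are 165 full weeks plus 5 extra days.
Each full week contributes 3 days from the set (Mon, Tue, Sat): 165 × 3 = 495.
The 5 extra days are Wednesday, Thursday, Friday, Saturday, Sunday — 1 of them qualifies.
Total: 495 + 1 = 496.

496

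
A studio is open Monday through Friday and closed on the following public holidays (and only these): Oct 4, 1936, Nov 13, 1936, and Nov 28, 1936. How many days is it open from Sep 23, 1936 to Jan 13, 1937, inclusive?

80

Sep 23, 1936 is a Wednesday.
That's 113 days from start to end, counting both.
113 = 7 × 16 + 1, so there are 16 full weeks plus 1 extra day.
Each full week contributes 5 weekdays (Mon–Fri): 16 × 5 = 80.
The 1 extra day is Wed — 1 of them qualifies.
Total: 80 + 1 = 81.
Holidays: Oct 4, 1936 (Sun); Nov 13, 1936 (Fri); Nov 28, 1936 (Sat).
1 of the 3 holidays fall on weekdays; the rest are weekends and were already excluded.
Business days: 81 − 1 = 80.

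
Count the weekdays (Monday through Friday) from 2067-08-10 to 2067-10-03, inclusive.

2067-08-10 is a Wednesday.
The range spans 55 days (inclusive of both endpoints).
55 = 7 × 7 + 6, so there are 7 full weeks plus 6 extra days.
Each full week contributes 5 weekdays (Mon–Fri): 7 × 5 = 35.
The 6 extra days are Wed, Thu, Fri, Sat, Sun, Mon — 4 of them qualify.
Total: 35 + 4 = 39.

39 weekdays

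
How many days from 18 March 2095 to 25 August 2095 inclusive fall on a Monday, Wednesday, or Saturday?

69

18 March 2095 is a Friday.
The range spans 161 days (inclusive of both endpoints).
161 = 7 × 23, so the span is exactly 23 full weeks.
Each full week contributes 3 days from the set (Mon, Wed, Sat): 23 × 3 = 69.
Total: 69.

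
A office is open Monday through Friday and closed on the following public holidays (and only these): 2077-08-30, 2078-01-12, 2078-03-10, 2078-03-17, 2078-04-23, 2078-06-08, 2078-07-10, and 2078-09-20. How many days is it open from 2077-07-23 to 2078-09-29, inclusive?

2077-07-23 is a Friday.
From 2077-07-23 to 2078-09-29 is 434 days inclusive.
434 = 7 × 62, so the span is exactly 62 full weeks.
Each full week contributes 5 weekdays (Mon–Fri): 62 × 5 = 310.
Total: 310.
Holidays: 2077-08-30 (Mon); 2078-01-12 (Wed); 2078-03-10 (Thu); 2078-03-17 (Thu); 2078-04-23 (Sat); 2078-06-08 (Wed); 2078-07-10 (Sun); 2078-09-20 (Tue).
6 of the 8 holidays fall on weekdays; the rest are weekends and were already excluded.
Business days: 310 − 6 = 304.

304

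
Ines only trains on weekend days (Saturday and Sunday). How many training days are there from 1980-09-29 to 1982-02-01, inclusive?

140

1980-09-29 is a Monday.
From 1980-09-29 to 1982-02-01 is 491 days inclusive.
491 = 7 × 70 + 1, so there are 70 full weeks plus 1 extra day.
Each full week contributes 2 weekend days (Sat, Sun): 70 × 2 = 140.
The 1 extra day is Monday — none qualify.
Total: 140 + 0 = 140.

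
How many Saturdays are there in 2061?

Jan 1, 2061 is a Saturday.
That's 365 days from start to end, counting both.
365 = 7 × 52 + 1, so there are 52 full weeks plus 1 extra day.
Each full week contributes one Saturday: 52 so far.
The 1 extra day is Saturday — 1 of them qualifies.
Total: 52 + 1 = 53.

53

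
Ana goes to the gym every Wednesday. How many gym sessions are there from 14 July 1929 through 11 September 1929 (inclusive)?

14 July 1929 is a Sunday.
That's 60 days from start to end, counting both.
60 = 7 × 8 + 4, so there are 8 full weeks plus 4 extra days.
Each full week contributes one Wednesday: 8 so far.
The 4 extra days are Sun, Mon, Tue, Wed — 1 of them qualifies.
Total: 8 + 1 = 9.

9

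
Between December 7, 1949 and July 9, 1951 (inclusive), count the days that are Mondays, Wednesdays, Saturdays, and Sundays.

332

December 7, 1949 is a Wednesday.
That's 580 days from start to end, counting both.
580 = 7 × 82 + 6, so there are 82 full weeks plus 6 extra days.
Each full week contributes 4 days from the set (Mon, Wed, Sat, Sun): 82 × 4 = 328.
The 6 extra days are Wednesday, Thursday, Friday, Saturday, Sunday, Monday — 4 of them qualify.
Total: 328 + 4 = 332.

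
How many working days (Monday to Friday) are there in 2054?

261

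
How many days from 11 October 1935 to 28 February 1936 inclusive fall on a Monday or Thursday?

40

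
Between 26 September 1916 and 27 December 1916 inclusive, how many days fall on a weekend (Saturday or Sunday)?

26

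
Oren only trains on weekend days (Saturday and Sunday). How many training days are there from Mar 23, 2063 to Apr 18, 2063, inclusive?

Mar 23, 2063 is a Friday.
The range spans 27 days (inclusive of both endpoints).
27 = 7 × 3 + 6, so there are 3 full weeks plus 6 extra days.
Each full week contributes 2 weekend days (Sat, Sun): 3 × 2 = 6.
The 6 extra days are Friday, Saturday, Sunday, Monday, Tuesday, Wednesday — 2 of them qualify.
Total: 6 + 2 = 8.

8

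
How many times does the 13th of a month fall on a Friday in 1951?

2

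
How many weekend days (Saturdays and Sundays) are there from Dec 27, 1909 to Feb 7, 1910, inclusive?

12

Dec 27, 1909 is a Monday.
That's 43 days from start to end, counting both.
43 = 7 × 6 + 1, so there are 6 full weeks plus 1 extra day.
Each full week contributes 2 weekend days (Sat, Sun): 6 × 2 = 12.
The 1 extra day is Mon — none qualify.
Total: 12 + 0 = 12.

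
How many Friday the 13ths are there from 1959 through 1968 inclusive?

18

Friday-the-13ths by year:
1959: Feb, Mar, Nov
1960: May
1961: Jan, Oct
1962: Apr, Jul
1963: Sep, Dec
1964: Mar, Nov
1965: Aug
1966: May
1967: Jan, Oct
1968: Sep, Dec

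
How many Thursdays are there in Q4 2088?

1 October 2088 is a Friday.
That's 92 days from start to end, counting both.
92 = 7 × 13 + 1, so there are 13 full weeks plus 1 extra day.
Each full week contributes one Thursday: 13 so far.
The 1 extra day is Fri — none qualify.
Total: 13 + 0 = 13.

13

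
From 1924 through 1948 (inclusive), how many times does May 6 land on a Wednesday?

4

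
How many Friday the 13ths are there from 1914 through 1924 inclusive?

Friday-the-13ths by year:
1914: Feb, Mar, Nov
1915: Aug
1916: Oct
1917: Apr, Jul
1918: Sep, Dec
1919: Jun
1920: Feb, Aug
1921: May
1922: Jan, Oct
1923: Apr, Jul
1924: Jun

18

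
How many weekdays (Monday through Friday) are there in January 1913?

23 weekdays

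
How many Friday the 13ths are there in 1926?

The 13th falls on a Friday when the month's 13th has weekday Fri.
Jan 13 is Wed; Feb 13 is Sat; Mar 13 is Sat; Apr 13 is Tue; May 13 is Thu; Jun 13 is Sun; Jul 13 is Tue; Aug 13 is Fri ✓; Sep 13 is Mon; Oct 13 is Wed; Nov 13 is Sat; Dec 13 is Mon.
Friday the 13ths: Aug.

1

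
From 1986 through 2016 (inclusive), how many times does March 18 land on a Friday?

5

Day of week of March 18 in each year:
1986: Tue, 1987: Wed, 1988: Fri ✓, 1989: Sat, 1990: Sun, 1991: Mon, 1992: Wed, 1993: Thu, 1994: Fri ✓, 1995: Sat, 1996: Mon, 1997: Tue, 1998: Wed, 1999: Thu, 2000: Sat, 2001: Sun, 2002: Mon, 2003: Tue, 2004: Thu, 2005: Fri ✓, 2006: Sat, 2007: Sun, 2008: Tue, 2009: Wed, 2010: Thu, 2011: Fri ✓, 2012: Sun, 2013: Mon, 2014: Tue, 2015: Wed, 2016: Fri ✓
Fridays: 1988, 1994, 2005, 2011, 2016.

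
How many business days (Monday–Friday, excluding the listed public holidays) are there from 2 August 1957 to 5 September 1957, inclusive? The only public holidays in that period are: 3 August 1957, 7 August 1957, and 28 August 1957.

23

2 August 1957 is a Friday.
The range spans 35 days (inclusive of both endpoints).
35 = 7 × 5, so the span is exactly 5 full weeks.
Each full week contributes 5 weekdays (Mon–Fri): 5 × 5 = 25.
Holidays: 3 August 1957 (Sat); 7 August 1957 (Wed); 28 August 1957 (Wed).
2 of the 3 holidays fall on weekdays; the rest are weekends and were already excluded.
Business days: 25 − 2 = 23.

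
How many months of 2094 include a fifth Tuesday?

4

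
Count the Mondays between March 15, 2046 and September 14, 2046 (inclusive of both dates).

March 15, 2046 is a Thursday.
That's 184 days from start to end, counting both.
184 = 7 × 26 + 2, so there are 26 full weeks plus 2 extra days.
Each full week contributes one Monday: 26 so far.
The 2 extra days are Thu, Fri — none qualify.
Total: 26 + 0 = 26.

26 Mondays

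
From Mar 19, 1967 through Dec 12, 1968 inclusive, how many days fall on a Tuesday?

Mar 19, 1967 is a Sunday.
From Mar 19, 1967 to Dec 12, 1968 is 635 days inclusive.
635 = 7 × 90 + 5, so there are 90 full weeks plus 5 extra days.
Each full week contributes one Tuesday: 90 so far.
The 5 extra days are Sun, Mon, Tue, Wed, Thu — 1 of them qualifies.
Total: 90 + 1 = 91.

91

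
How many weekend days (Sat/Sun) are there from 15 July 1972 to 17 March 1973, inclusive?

71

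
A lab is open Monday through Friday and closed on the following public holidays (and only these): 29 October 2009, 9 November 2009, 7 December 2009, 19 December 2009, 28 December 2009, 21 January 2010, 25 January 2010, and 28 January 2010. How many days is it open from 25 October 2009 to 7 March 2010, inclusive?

25 October 2009 is a Sunday.
The range spans 134 days (inclusive of both endpoints).
134 = 7 × 19 + 1, so there are 19 full weeks plus 1 extra day.
Each full week contributes 5 weekdays (Mon–Fri): 19 × 5 = 95.
The 1 extra day is Sunday — none qualify.
Total: 95 + 0 = 95.
Holidays: 29 October 2009 (Thu); 9 November 2009 (Mon); 7 December 2009 (Mon); 19 December 2009 (Sat); 28 December 2009 (Mon); 21 January 2010 (Thu); 25 January 2010 (Mon); 28 January 2010 (Thu).
7 of the 8 holidays fall on weekdays; the rest are weekends and were already excluded.
Business days: 95 − 7 = 88.

88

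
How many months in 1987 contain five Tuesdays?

A month has five Tuesdays exactly when Tuesday falls within its first (length − 28) days.
Jan: 31 days, starts Thu → 5 of Thu, Fri, Sat
Feb: 28 days, starts Sun → 5 of (none)
Mar: 31 days, starts Sun → 5 of Sun, Mon, Tue ✓
Apr: 30 days, starts Wed → 5 of Wed, Thu
May: 31 days, starts Fri → 5 of Fri, Sat, Sun
Jun: 30 days, starts Mon → 5 of Mon, Tue ✓
Jul: 31 days, starts Wed → 5 of Wed, Thu, Fri
Aug: 31 days, starts Sat → 5 of Sat, Sun, Mon
Sep: 30 days, starts Tue → 5 of Tue, Wed ✓
Oct: 31 days, starts Thu → 5 of Thu, Fri, Sat
Nov: 30 days, starts Sun → 5 of Sun, Mon
Dec: 31 days, starts Tue → 5 of Tue, Wed, Thu ✓
Months with five Tuesdays: Mar, Jun, Sep, Dec.

4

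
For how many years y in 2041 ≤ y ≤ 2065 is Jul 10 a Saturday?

3

Day of week of July 10 in each year:
2041: Wed, 2042: Thu, 2043: Fri, 2044: Sun, 2045: Mon, 2046: Tue, 2047: Wed, 2048: Fri, 2049: Sat ✓, 2050: Sun, 2051: Mon, 2052: Wed, 2053: Thu, 2054: Fri, 2055: Sat ✓, 2056: Mon, 2057: Tue, 2058: Wed, 2059: Thu, 2060: Sat ✓, 2061: Sun, 2062: Mon, 2063: Tue, 2064: Thu, 2065: Fri
Saturdays: 2049, 2055, 2060.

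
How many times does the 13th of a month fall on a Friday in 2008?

The 13th falls on a Friday when the month's 13th has weekday Fri.
Jan 13 is Sun; Feb 13 is Wed; Mar 13 is Thu; Apr 13 is Sun; May 13 is Tue; Jun 13 is Fri ✓; Jul 13 is Sun; Aug 13 is Wed; Sep 13 is Sat; Oct 13 is Mon; Nov 13 is Thu; Dec 13 is Sat.
Friday the 13ths: Jun.

1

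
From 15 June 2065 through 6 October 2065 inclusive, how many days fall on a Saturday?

15 June 2065 is a Monday.
The range spans 114 days (inclusive of both endpoints).
114 = 7 × 16 + 2, so there are 16 full weeks plus 2 extra days.
Each full week contributes one Saturday: 16 so far.
The 2 extra days are Monday, Tuesday — none qualify.
Total: 16 + 0 = 16.

16 Saturdays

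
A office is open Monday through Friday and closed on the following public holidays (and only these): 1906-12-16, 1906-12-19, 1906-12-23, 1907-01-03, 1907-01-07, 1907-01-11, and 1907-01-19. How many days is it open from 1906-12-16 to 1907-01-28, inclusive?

1906-12-16 is a Sunday.
The range spans 44 days (inclusive of both endpoints).
44 = 7 × 6 + 2, so there are 6 full weeks plus 2 extra days.
Each full week contributes 5 weekdays (Mon–Fri): 6 × 5 = 30.
The 2 extra days are Sunday, Monday — 1 of them qualifies.
Total: 30 + 1 = 31.
Holidays: 1906-12-16 (Sun); 1906-12-19 (Wed); 1906-12-23 (Sun); 1907-01-03 (Thu); 1907-01-07 (Mon); 1907-01-11 (Fri); 1907-01-19 (Sat).
4 of the 7 holidays fall on weekdays; the rest are weekends and were already excluded.
Business days: 31 − 4 = 27.

27 business days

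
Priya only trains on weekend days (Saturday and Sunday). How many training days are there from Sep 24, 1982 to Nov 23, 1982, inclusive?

Sep 24, 1982 is a Friday.
That's 61 days from start to end, counting both.
61 = 7 × 8 + 5, so there are 8 full weeks plus 5 extra days.
Each full week contributes 2 weekend days (Sat, Sun): 8 × 2 = 16.
The 5 extra days are Fri, Sat, Sun, Mon, Tue — 2 of them qualify.
Total: 16 + 2 = 18.

18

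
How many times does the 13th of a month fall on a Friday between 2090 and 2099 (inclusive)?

19

Friday-the-13ths by year:
2090: Jan, Oct
2091: Apr, Jul
2092: Jun
2093: Feb, Mar, Nov
2094: Aug
2095: May
2096: Jan, Apr, Jul
2097: Sep, Dec
2098: Jun
2099: Feb, Mar, Nov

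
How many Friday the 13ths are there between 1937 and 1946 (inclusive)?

Friday-the-13ths by year:
1937: Aug
1938: May
1939: Jan, Oct
1940: Sep, Dec
1941: Jun
1942: Feb, Mar, Nov
1943: Aug
1944: Oct
1945: Apr, Jul
1946: Sep, Dec

16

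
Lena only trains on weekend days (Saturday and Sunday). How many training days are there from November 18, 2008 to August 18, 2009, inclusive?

78

November 18, 2008 is a Tuesday.
That's 274 days from start to end, counting both.
274 = 7 × 39 + 1, so there are 39 full weeks plus 1 extra day.
Each full week contributes 2 weekend days (Sat, Sun): 39 × 2 = 78.
The 1 extra day is Tue — none qualify.
Total: 78 + 0 = 78.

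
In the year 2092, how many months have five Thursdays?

A month has five Thursdays exactly when Thursday falls within its first (length − 28) days.
Jan: 31 days, starts Tue → 5 of Tue, Wed, Thu ✓
Feb: 29 days, starts Fri → 5 of Fri
Mar: 31 days, starts Sat → 5 of Sat, Sun, Mon
Apr: 30 days, starts Tue → 5 of Tue, Wed
May: 31 days, starts Thu → 5 of Thu, Fri, Sat ✓
Jun: 30 days, starts Sun → 5 of Sun, Mon
Jul: 31 days, starts Tue → 5 of Tue, Wed, Thu ✓
Aug: 31 days, starts Fri → 5 of Fri, Sat, Sun
Sep: 30 days, starts Mon → 5 of Mon, Tue
Oct: 31 days, starts Wed → 5 of Wed, Thu, Fri ✓
Nov: 30 days, starts Sat → 5 of Sat, Sun
Dec: 31 days, starts Mon → 5 of Mon, Tue, Wed
Months with five Thursdays: Jan, May, Jul, Oct.

4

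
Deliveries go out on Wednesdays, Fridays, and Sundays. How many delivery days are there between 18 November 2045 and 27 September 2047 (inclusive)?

291

18 November 2045 is a Saturday.
From 18 November 2045 to 27 September 2047 is 679 days inclusive.
679 = 7 × 97, so the span is exactly 97 full weeks.
Each full week contributes 3 days from the set (Wed, Fri, Sun): 97 × 3 = 291.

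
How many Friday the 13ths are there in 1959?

The 13th falls on a Friday when the month's 13th has weekday Fri.
Jan 13 is Tue; Feb 13 is Fri ✓; Mar 13 is Fri ✓; Apr 13 is Mon; May 13 is Wed; Jun 13 is Sat; Jul 13 is Mon; Aug 13 is Thu; Sep 13 is Sun; Oct 13 is Tue; Nov 13 is Fri ✓; Dec 13 is Sun.
Friday the 13ths: Feb, Mar, Nov.

3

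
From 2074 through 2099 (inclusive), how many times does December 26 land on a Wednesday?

4

Day of week of December 26 in each year:
2074: Wed ✓, 2075: Thu, 2076: Sat, 2077: Sun, 2078: Mon, 2079: Tue, 2080: Thu, 2081: Fri, 2082: Sat, 2083: Sun, 2084: Tue, 2085: Wed ✓, 2086: Thu, 2087: Fri, 2088: Sun, 2089: Mon, 2090: Tue, 2091: Wed ✓, 2092: Fri, 2093: Sat, 2094: Sun, 2095: Mon, 2096: Wed ✓, 2097: Thu, 2098: Fri, 2099: Sat
Wednesdays: 2074, 2085, 2091, 2096.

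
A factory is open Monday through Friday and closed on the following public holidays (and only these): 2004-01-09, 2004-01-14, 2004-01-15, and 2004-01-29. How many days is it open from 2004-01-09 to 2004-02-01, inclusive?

12

2004-01-09 is a Friday.
From 2004-01-09 to 2004-02-01 is 24 days inclusive.
24 = 7 × 3 + 3, so there are 3 full weeks plus 3 extra days.
Each full week contributes 5 weekdays (Mon–Fri): 3 × 5 = 15.
The 3 extra days are Friday, Saturday, Sunday — 1 of them qualifies.
Total: 15 + 1 = 16.
Holidays: 2004-01-09 (Fri); 2004-01-14 (Wed); 2004-01-15 (Thu); 2004-01-29 (Thu).
All 4 holidays fall on weekdays, so subtract 4.
Business days: 16 − 4 = 12.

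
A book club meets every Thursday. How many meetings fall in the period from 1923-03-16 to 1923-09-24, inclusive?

27 Thursdays

1923-03-16 is a Friday.
That's 193 days from start to end, counting both.
193 = 7 × 27 + 4, so there are 27 full weeks plus 4 extra days.
Each full week contributes one Thursday: 27 so far.
The 4 extra days are Fri, Sat, Sun, Mon — none qualify.
Total: 27 + 0 = 27.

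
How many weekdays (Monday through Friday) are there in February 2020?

20 weekdays

February 1, 2020 is a Saturday.
The range spans 29 days (inclusive of both endpoints).
29 = 7 × 4 + 1, so there are 4 full weeks plus 1 extra day.
Each full week contributes 5 weekdays (Mon–Fri): 4 × 5 = 20.
The 1 extra day is Sat — none qualify.
Total: 20 + 0 = 20.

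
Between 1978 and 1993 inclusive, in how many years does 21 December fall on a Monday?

3

Day of week of December 21 in each year:
1978: Thu, 1979: Fri, 1980: Sun, 1981: Mon ✓, 1982: Tue, 1983: Wed, 1984: Fri, 1985: Sat, 1986: Sun, 1987: Mon ✓, 1988: Wed, 1989: Thu, 1990: Fri, 1991: Sat, 1992: Mon ✓, 1993: Tue
Mondays: 1981, 1987, 1992.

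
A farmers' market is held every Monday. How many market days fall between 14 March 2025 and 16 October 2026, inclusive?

83

14 March 2025 is a Friday.
The range spans 582 days (inclusive of both endpoints).
582 = 7 × 83 + 1, so there are 83 full weeks plus 1 extra day.
Each full week contributes one Monday: 83 so far.
The 1 extra day is Fri — none qualify.
Total: 83 + 0 = 83.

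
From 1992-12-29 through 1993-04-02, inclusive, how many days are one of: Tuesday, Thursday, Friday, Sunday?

1992-12-29 is a Tuesday.
From 1992-12-29 to 1993-04-02 is 95 days inclusive.
95 = 7 × 13 + 4, so there are 13 full weeks plus 4 extra days.
Each full week contributes 4 days from the set (Tue, Thu, Fri, Sun): 13 × 4 = 52.
The 4 extra days are Tuesday, Wednesday, Thursday, Friday — 3 of them qualify.
Total: 52 + 3 = 55.

55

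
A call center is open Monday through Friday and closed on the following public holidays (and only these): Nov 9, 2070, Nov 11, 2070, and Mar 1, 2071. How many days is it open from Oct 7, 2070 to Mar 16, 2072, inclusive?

376

Oct 7, 2070 is a Tuesday.
From Oct 7, 2070 to Mar 16, 2072 is 527 days inclusive.
527 = 7 × 75 + 2, so there are 75 full weeks plus 2 extra days.
Each full week contributes 5 weekdays (Mon–Fri): 75 × 5 = 375.
The 2 extra days are Tue, Wed — 2 of them qualify.
Total: 375 + 2 = 377.
Holidays: Nov 9, 2070 (Sun); Nov 11, 2070 (Tue); Mar 1, 2071 (Sun).
1 of the 3 holidays fall on weekdays; the rest are weekends and were already excluded.
Business days: 377 − 1 = 376.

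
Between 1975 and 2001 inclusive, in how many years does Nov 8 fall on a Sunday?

4

Day of week of November 8 in each year:
1975: Sat, 1976: Mon, 1977: Tue, 1978: Wed, 1979: Thu, 1980: Sat, 1981: Sun ✓, 1982: Mon, 1983: Tue, 1984: Thu, 1985: Fri, 1986: Sat, 1987: Sun ✓, 1988: Tue, 1989: Wed, 1990: Thu, 1991: Fri, 1992: Sun ✓, 1993: Mon, 1994: Tue, 1995: Wed, 1996: Fri, 1997: Sat, 1998: Sun ✓, 1999: Mon, 2000: Wed, 2001: Thu
Sundays: 1981, 1987, 1992, 1998.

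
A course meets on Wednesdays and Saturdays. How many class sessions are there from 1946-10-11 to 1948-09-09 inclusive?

200

1946-10-11 is a Friday.
From 1946-10-11 to 1948-09-09 is 700 days inclusive.
700 = 7 × 100, so the span is exactly 100 full weeks.
Each full week contributes 2 days from the set (Wed, Sat): 100 × 2 = 200.
Total: 200.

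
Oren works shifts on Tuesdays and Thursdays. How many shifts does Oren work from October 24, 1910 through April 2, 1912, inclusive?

151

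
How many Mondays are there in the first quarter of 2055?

13

1 January 2055 is a Friday.
From 1 January 2055 to 31 March 2055 is 90 days inclusive.
90 = 7 × 12 + 6, so there are 12 full weeks plus 6 extra days.
Each full week contributes one Monday: 12 so far.
The 6 extra days are Friday, Saturday, Sunday, Monday, Tuesday, Wednesday — 1 of them qualifies.
Total: 12 + 1 = 13.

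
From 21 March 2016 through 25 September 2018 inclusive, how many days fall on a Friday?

131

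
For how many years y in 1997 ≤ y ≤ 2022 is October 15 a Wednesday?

4

Day of week of October 15 in each year:
1997: Wed ✓, 1998: Thu, 1999: Fri, 2000: Sun, 2001: Mon, 2002: Tue, 2003: Wed ✓, 2004: Fri, 2005: Sat, 2006: Sun, 2007: Mon, 2008: Wed ✓, 2009: Thu, 2010: Fri, 2011: Sat, 2012: Mon, 2013: Tue, 2014: Wed ✓, 2015: Thu, 2016: Sat, 2017: Sun, 2018: Mon, 2019: Tue, 2020: Thu, 2021: Fri, 2022: Sat
Wednesdays: 1997, 2003, 2008, 2014.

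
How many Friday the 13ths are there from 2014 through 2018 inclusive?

Friday-the-13ths by year:
2014: Jun
2015: Feb, Mar, Nov
2016: May
2017: Jan, Oct
2018: Apr, Jul

9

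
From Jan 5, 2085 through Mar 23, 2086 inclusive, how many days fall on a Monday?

Jan 5, 2085 is a Friday.
That's 443 days from start to end, counting both.
443 = 7 × 63 + 2, so there are 63 full weeks plus 2 extra days.
Each full week contributes one Monday: 63 so far.
The 2 extra days are Friday, Saturday — none qualify.
Total: 63 + 0 = 63.

63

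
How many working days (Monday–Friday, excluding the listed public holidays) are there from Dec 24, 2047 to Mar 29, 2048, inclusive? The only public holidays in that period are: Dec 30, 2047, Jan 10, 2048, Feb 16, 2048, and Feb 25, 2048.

66

Dec 24, 2047 is a Tuesday.
The range spans 97 days (inclusive of both endpoints).
97 = 7 × 13 + 6, so there are 13 full weeks plus 6 extra days.
Each full week contributes 5 weekdays (Mon–Fri): 13 × 5 = 65.
The 6 extra days are Tue, Wed, Thu, Fri, Sat, Sun — 4 of them qualify.
Total: 65 + 4 = 69.
Holidays: Dec 30, 2047 (Mon); Jan 10, 2048 (Fri); Feb 16, 2048 (Sun); Feb 25, 2048 (Tue).
3 of the 4 holidays fall on weekdays; the rest are weekends and were already excluded.
Business days: 69 − 3 = 66.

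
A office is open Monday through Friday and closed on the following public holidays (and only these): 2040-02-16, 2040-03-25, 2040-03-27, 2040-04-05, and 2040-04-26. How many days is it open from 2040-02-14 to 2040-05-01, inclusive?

52

2040-02-14 is a Tuesday.
That's 78 days from start to end, counting both.
78 = 7 × 11 + 1, so there are 11 full weeks plus 1 extra day.
Each full week contributes 5 weekdays (Mon–Fri): 11 × 5 = 55.
The 1 extra day is Tuesday — 1 of them qualifies.
Total: 55 + 1 = 56.
Holidays: 2040-02-16 (Thu); 2040-03-25 (Sun); 2040-03-27 (Tue); 2040-04-05 (Thu); 2040-04-26 (Thu).
4 of the 5 holidays fall on weekdays; the rest are weekends and were already excluded.
Business days: 56 − 4 = 52.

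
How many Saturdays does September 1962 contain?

1 September 1962 is a Saturday.
From 1 September 1962 to 30 September 1962 is 30 days inclusive.
30 = 7 × 4 + 2, so there are 4 full weeks plus 2 extra days.
Each full week contributes one Saturday: 4 so far.
The 2 extra days are Saturday, Sunday — 1 of them qualifies.
Total: 4 + 1 = 5.

5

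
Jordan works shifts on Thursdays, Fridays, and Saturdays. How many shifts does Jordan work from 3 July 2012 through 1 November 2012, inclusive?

52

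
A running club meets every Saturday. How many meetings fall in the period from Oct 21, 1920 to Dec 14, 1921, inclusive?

60 Saturdays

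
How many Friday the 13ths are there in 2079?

The 13th falls on a Friday when the month's 13th has weekday Fri.
Jan 13 is Fri ✓; Feb 13 is Mon; Mar 13 is Mon; Apr 13 is Thu; May 13 is Sat; Jun 13 is Tue; Jul 13 is Thu; Aug 13 is Sun; Sep 13 is Wed; Oct 13 is Fri ✓; Nov 13 is Mon; Dec 13 is Wed.
Friday the 13ths: Jan, Oct.

2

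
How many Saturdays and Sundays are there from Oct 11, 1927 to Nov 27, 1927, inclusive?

Oct 11, 1927 is a Tuesday.
The range spans 48 days (inclusive of both endpoints).
48 = 7 × 6 + 6, so there are 6 full weeks plus 6 extra days.
Each full week contributes 2 weekend days (Sat, Sun): 6 × 2 = 12.
The 6 extra days are Tue, Wed, Thu, Fri, Sat, Sun — 2 of them qualify.
Total: 12 + 2 = 14.

14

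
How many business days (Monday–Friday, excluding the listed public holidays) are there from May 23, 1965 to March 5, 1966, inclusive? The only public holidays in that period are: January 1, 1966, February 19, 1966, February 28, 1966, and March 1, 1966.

203

May 23, 1965 is a Sunday.
The range spans 287 days (inclusive of both endpoints).
287 = 7 × 41, so the span is exactly 41 full weeks.
Each full week contributes 5 weekdays (Mon–Fri): 41 × 5 = 205.
Total: 205.
Holidays: January 1, 1966 (Sat); February 19, 1966 (Sat); February 28, 1966 (Mon); March 1, 1966 (Tue).
2 of the 4 holidays fall on weekdays; the rest are weekends and were already excluded.
Business days: 205 − 2 = 203.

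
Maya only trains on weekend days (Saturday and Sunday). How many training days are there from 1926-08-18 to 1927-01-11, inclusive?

42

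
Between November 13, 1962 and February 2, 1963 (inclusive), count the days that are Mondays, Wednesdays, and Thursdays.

November 13, 1962 is a Tuesday.
The range spans 82 days (inclusive of both endpoints).
82 = 7 × 11 + 5, so there are 11 full weeks plus 5 extra days.
Each full week contributes 3 days from the set (Mon, Wed, Thu): 11 × 3 = 33.
The 5 extra days are Tue, Wed, Thu, Fri, Sat — 2 of them qualify.
Total: 33 + 2 = 35.

35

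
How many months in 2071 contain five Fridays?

A month has five Fridays exactly when Friday falls within its first (length − 28) days.
Jan: 31 days, starts Thu → 5 of Thu, Fri, Sat ✓
Feb: 28 days, starts Sun → 5 of (none)
Mar: 31 days, starts Sun → 5 of Sun, Mon, Tue
Apr: 30 days, starts Wed → 5 of Wed, Thu
May: 31 days, starts Fri → 5 of Fri, Sat, Sun ✓
Jun: 30 days, starts Mon → 5 of Mon, Tue
Jul: 31 days, starts Wed → 5 of Wed, Thu, Fri ✓
Aug: 31 days, starts Sat → 5 of Sat, Sun, Mon
Sep: 30 days, starts Tue → 5 of Tue, Wed
Oct: 31 days, starts Thu → 5 of Thu, Fri, Sat ✓
Nov: 30 days, starts Sun → 5 of Sun, Mon
Dec: 31 days, starts Tue → 5 of Tue, Wed, Thu
Months with five Fridays: Jan, May, Jul, Oct.

4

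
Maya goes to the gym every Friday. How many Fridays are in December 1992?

Dec 1, 1992 is a Tuesday.
The range spans 31 days (inclusive of both endpoints).
31 = 7 × 4 + 3, so there are 4 full weeks plus 3 extra days.
Each full week contributes one Friday: 4 so far.
The 3 extra days are Tue, Wed, Thu — none qualify.
Total: 4 + 0 = 4.

4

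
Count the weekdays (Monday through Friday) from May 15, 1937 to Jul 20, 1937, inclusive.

May 15, 1937 is a Saturday.
From May 15, 1937 to Jul 20, 1937 is 67 days inclusive.
67 = 7 × 9 + 4, so there are 9 full weeks plus 4 extra days.
Each full week contributes 5 weekdays (Mon–Fri): 9 × 5 = 45.
The 4 extra days are Saturday, Sunday, Monday, Tuesday — 2 of them qualify.
Total: 45 + 2 = 47.

47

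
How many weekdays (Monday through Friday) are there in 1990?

1 January 1990 is a Monday.
That's 365 days from start to end, counting both.
365 = 7 × 52 + 1, so there are 52 full weeks plus 1 extra day.
Each full week contributes 5 weekdays (Mon–Fri): 52 × 5 = 260.
The 1 extra day is Mon — 1 of them qualifies.
Total: 260 + 1 = 261.

261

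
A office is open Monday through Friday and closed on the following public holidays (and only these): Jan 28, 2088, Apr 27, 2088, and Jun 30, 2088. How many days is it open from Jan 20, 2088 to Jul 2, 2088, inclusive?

116

Jan 20, 2088 is a Tuesday.
The range spans 165 days (inclusive of both endpoints).
165 = 7 × 23 + 4, so there are 23 full weeks plus 4 extra days.
Each full week contributes 5 weekdays (Mon–Fri): 23 × 5 = 115.
The 4 extra days are Tue, Wed, Thu, Fri — 4 of them qualify.
Total: 115 + 4 = 119.
Holidays: Jan 28, 2088 (Wed); Apr 27, 2088 (Tue); Jun 30, 2088 (Wed).
All 3 holidays fall on weekdays, so subtract 3.
Business days: 119 − 3 = 116.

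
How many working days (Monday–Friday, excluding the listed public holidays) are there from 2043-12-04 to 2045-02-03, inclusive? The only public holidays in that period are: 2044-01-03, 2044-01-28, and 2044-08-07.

305 working days

2043-12-04 is a Friday.
From 2043-12-04 to 2045-02-03 is 428 days inclusive.
428 = 7 × 61 + 1, so there are 61 full weeks plus 1 extra day.
Each full week contributes 5 weekdays (Mon–Fri): 61 × 5 = 305.
The 1 extra day is Fri — 1 of them qualifies.
Total: 305 + 1 = 306.
Holidays: 2044-01-03 (Sun); 2044-01-28 (Thu); 2044-08-07 (Sun).
1 of the 3 holidays fall on weekdays; the rest are weekends and were already excluded.
Business days: 306 − 1 = 305.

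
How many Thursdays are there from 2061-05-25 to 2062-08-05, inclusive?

2061-05-25 is a Wednesday.
From 2061-05-25 to 2062-08-05 is 438 days inclusive.
438 = 7 × 62 + 4, so there are 62 full weeks plus 4 extra days.
Each full week contributes one Thursday: 62 so far.
The 4 extra days are Wednesday, Thursday, Friday, Saturday — 1 of them qualifies.
Total: 62 + 1 = 63.

63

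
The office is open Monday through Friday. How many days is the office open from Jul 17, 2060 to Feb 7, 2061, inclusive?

146

Jul 17, 2060 is a Saturday.
The range spans 206 days (inclusive of both endpoints).
206 = 7 × 29 + 3, so there are 29 full weeks plus 3 extra days.
Each full week contributes 5 weekdays (Mon–Fri): 29 × 5 = 145.
The 3 extra days are Saturday, Sunday, Monday — 1 of them qualifies.
Total: 145 + 1 = 146.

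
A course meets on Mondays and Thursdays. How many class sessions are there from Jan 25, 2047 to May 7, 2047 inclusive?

Jan 25, 2047 is a Friday.
The range spans 103 days (inclusive of both endpoints).
103 = 7 × 14 + 5, so there are 14 full weeks plus 5 extra days.
Each full week contributes 2 days from the set (Mon, Thu): 14 × 2 = 28.
The 5 extra days are Friday, Saturday, Sunday, Monday, Tuesday — 1 of them qualifies.
Total: 28 + 1 = 29.

29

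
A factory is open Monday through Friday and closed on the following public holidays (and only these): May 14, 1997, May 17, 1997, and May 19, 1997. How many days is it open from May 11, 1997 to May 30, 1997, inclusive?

13 working days

May 11, 1997 is a Sunday.
That's 20 days from start to end, counting both.
20 = 7 × 2 + 6, so there are 2 full weeks plus 6 extra days.
Each full week contributes 5 weekdays (Mon–Fri): 2 × 5 = 10.
The 6 extra days are Sun, Mon, Tue, Wed, Thu, Fri — 5 of them qualify.
Total: 10 + 5 = 15.
Holidays: May 14, 1997 (Wed); May 17, 1997 (Sat); May 19, 1997 (Mon).
2 of the 3 holidays fall on weekdays; the rest are weekends and were already excluded.
Business days: 15 − 2 = 13.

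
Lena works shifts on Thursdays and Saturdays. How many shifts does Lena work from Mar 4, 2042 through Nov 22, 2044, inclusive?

Mar 4, 2042 is a Tuesday.
From Mar 4, 2042 to Nov 22, 2044 is 995 days inclusive.
995 = 7 × 142 + 1, so there are 142 full weeks plus 1 extra day.
Each full week contributes 2 days from the set (Thu, Sat): 142 × 2 = 284.
The 1 extra day is Tue — none qualify.
Total: 284 + 0 = 284.

284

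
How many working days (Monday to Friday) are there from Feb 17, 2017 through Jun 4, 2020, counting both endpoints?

Feb 17, 2017 is a Friday.
The range spans 1204 days (inclusive of both endpoints).
1204 = 7 × 172, so the span is exactly 172 full weeks.
Each full week contributes 5 weekdays (Mon–Fri): 172 × 5 = 860.
Total: 860.

860 weekdays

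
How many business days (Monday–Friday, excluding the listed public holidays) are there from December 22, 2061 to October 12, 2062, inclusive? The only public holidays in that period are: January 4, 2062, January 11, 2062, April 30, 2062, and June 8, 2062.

December 22, 2061 is a Thursday.
The range spans 295 days (inclusive of both endpoints).
295 = 7 × 42 + 1, so there are 42 full weeks plus 1 extra day.
Each full week contributes 5 weekdays (Mon–Fri): 42 × 5 = 210.
The 1 extra day is Thursday — 1 of them qualifies.
Total: 210 + 1 = 211.
Holidays: January 4, 2062 (Wed); January 11, 2062 (Wed); April 30, 2062 (Sun); June 8, 2062 (Thu).
3 of the 4 holidays fall on weekdays; the rest are weekends and were already excluded.
Business days: 211 − 3 = 208.

208 business days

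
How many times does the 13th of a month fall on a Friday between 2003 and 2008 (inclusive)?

Friday-the-13ths by year:
2003: Jun
2004: Feb, Aug
2005: May
2006: Jan, Oct
2007: Apr, Jul
2008: Jun

9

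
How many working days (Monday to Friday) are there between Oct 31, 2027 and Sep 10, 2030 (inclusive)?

Oct 31, 2027 is a Sunday.
From Oct 31, 2027 to Sep 10, 2030 is 1046 days inclusive.
1046 = 7 × 149 + 3, so there are 149 full weeks plus 3 extra days.
Each full week contributes 5 weekdays (Mon–Fri): 149 × 5 = 745.
The 3 extra days are Sun, Mon, Tue — 2 of them qualify.
Total: 745 + 2 = 747.

747 weekdays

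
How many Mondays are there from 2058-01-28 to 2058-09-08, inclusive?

2058-01-28 is a Monday.
The range spans 224 days (inclusive of both endpoints).
224 = 7 × 32, so the span is exactly 32 full weeks.
Each full week contributes one Monday: 32 so far.
Total: 32.

32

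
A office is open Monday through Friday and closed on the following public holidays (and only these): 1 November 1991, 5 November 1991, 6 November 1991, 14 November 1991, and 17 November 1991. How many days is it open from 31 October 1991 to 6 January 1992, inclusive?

44

31 October 1991 is a Thursday.
That's 68 days from start to end, counting both.
68 = 7 × 9 + 5, so there are 9 full weeks plus 5 extra days.
Each full week contributes 5 weekdays (Mon–Fri): 9 × 5 = 45.
The 5 extra days are Thursday, Friday, Saturday, Sunday, Monday — 3 of them qualify.
Total: 45 + 3 = 48.
Holidays: 1 November 1991 (Fri); 5 November 1991 (Tue); 6 November 1991 (Wed); 14 November 1991 (Thu); 17 November 1991 (Sun).
4 of the 5 holidays fall on weekdays; the rest are weekends and were already excluded.
Business days: 48 − 4 = 44.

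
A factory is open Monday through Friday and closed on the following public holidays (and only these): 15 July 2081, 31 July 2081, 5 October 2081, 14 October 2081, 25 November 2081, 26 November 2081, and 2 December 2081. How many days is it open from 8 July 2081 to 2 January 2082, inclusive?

123 working days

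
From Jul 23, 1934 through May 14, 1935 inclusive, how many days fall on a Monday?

Jul 23, 1934 is a Monday.
The range spans 296 days (inclusive of both endpoints).
296 = 7 × 42 + 2, so there are 42 full weeks plus 2 extra days.
Each full week contributes one Monday: 42 so far.
The 2 extra days are Monday, Tuesday — 1 of them qualifies.
Total: 42 + 1 = 43.

43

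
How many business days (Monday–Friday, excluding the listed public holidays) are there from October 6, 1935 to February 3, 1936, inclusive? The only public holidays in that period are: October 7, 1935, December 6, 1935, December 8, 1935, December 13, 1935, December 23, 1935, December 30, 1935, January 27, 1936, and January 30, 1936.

79 business days

October 6, 1935 is a Sunday.
From October 6, 1935 to February 3, 1936 is 121 days inclusive.
121 = 7 × 17 + 2, so there are 17 full weeks plus 2 extra days.
Each full week contributes 5 weekdays (Mon–Fri): 17 × 5 = 85.
The 2 extra days are Sunday, Monday — 1 of them qualifies.
Total: 85 + 1 = 86.
Holidays: October 7, 1935 (Mon); December 6, 1935 (Fri); December 8, 1935 (Sun); December 13, 1935 (Fri); December 23, 1935 (Mon); December 30, 1935 (Mon); January 27, 1936 (Mon); January 30, 1936 (Thu).
7 of the 8 holidays fall on weekdays; the rest are weekends and were already excluded.
Business days: 86 − 7 = 79.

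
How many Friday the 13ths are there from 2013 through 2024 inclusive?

21

Friday-the-13ths by year:
2013: Sep, Dec
2014: Jun
2015: Feb, Mar, Nov
2016: May
2017: Jan, Oct
2018: Apr, Jul
2019: Sep, Dec
2020: Mar, Nov
2021: Aug
2022: May
2023: Jan, Oct
2024: Sep, Dec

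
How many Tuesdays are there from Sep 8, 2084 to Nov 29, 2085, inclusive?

64 Tuesdays

Sep 8, 2084 is a Friday.
That's 448 days from start to end, counting both.
448 = 7 × 64, so the span is exactly 64 full weeks.
Each full week contributes one Tuesday: 64 so far.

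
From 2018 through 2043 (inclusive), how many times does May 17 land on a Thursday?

Day of week of May 17 in each year:
2018: Thu ✓, 2019: Fri, 2020: Sun, 2021: Mon, 2022: Tue, 2023: Wed, 2024: Fri, 2025: Sat, 2026: Sun, 2027: Mon, 2028: Wed, 2029: Thu ✓, 2030: Fri, 2031: Sat, 2032: Mon, 2033: Tue, 2034: Wed, 2035: Thu ✓, 2036: Sat, 2037: Sun, 2038: Mon, 2039: Tue, 2040: Thu ✓, 2041: Fri, 2042: Sat, 2043: Sun
Thursdays: 2018, 2029, 2035, 2040.

4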